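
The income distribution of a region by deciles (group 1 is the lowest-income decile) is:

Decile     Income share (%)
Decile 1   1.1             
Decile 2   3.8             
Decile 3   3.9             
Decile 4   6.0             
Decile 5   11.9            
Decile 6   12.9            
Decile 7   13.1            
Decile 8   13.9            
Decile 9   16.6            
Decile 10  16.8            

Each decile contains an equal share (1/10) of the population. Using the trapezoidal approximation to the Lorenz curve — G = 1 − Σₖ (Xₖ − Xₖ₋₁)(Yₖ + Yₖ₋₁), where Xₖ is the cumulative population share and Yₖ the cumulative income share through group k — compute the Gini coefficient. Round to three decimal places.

Cumulative income shares Yₖ: 0.0110, 0.0490, 0.0880, 0.1480, 0.2670, 0.3960, 0.5270, 0.6660, 0.8320, 1.0000
Σ (Xₖ−Xₖ₋₁)(Yₖ+Yₖ₋₁) = (1/10)(0.0110+0.0000) + (1/10)(0.0490+0.0110) + (1/10)(0.0880+0.0490) + (1/10)(0.1480+0.0880) + (1/10)(0.2670+0.1480) + (1/10)(0.3960+0.2670) + (1/10)(0.5270+0.3960) + (1/10)(0.6660+0.5270) + (1/10)(0.8320+0.6660) + (1/10)(1.0000+0.8320)
  = 0.0011 + 0.0060 + 0.0137 + 0.0236 + 0.0415 + 0.0663 + 0.0923 + 0.1193 + 0.1498 + 0.1832 = 0.6968
G = 1 − 0.6968 = 0.3032

0.303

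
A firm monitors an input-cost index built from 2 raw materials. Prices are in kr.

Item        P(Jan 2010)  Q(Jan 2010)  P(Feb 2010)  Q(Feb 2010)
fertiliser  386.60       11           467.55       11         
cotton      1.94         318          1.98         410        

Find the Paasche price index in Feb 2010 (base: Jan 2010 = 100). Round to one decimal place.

118.0

Paasche price index uses current-period quantities as weights.
ΣP(Feb 2010)·Q(Feb 2010) = 467.55×11 + 1.98×410 = 5143.05 + 811.8 = 5954.85
ΣP(Jan 2010)·Q(Feb 2010) = 386.60×11 + 1.94×410 = 4252.6 + 795.4 = 5048
Index = 5954.85 / 5048 × 100 = 117.9645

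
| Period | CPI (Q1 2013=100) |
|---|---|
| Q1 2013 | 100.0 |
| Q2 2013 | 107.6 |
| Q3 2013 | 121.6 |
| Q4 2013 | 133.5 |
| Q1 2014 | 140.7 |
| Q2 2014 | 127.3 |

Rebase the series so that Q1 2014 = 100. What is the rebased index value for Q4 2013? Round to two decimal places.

Rebased(Q4 2013) = 133.5 / 140.7 × 100 = 94.8827

94.88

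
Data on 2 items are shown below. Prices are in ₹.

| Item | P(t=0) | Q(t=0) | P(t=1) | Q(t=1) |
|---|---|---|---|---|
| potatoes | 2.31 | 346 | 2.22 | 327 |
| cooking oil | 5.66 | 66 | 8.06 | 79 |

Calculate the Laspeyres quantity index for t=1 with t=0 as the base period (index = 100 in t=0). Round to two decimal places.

102.53

Laspeyres quantity index uses base-period prices as weights.
ΣP(t=0)·Q(t=1) = 2.31×327 + 5.66×79 = 755.37 + 447.14 = 1202.51
ΣP(t=0)·Q(t=0) = 2.31×346 + 5.66×66 = 799.26 + 373.56 = 1172.82
Index = 1202.51 / 1172.82 × 100 = 102.5315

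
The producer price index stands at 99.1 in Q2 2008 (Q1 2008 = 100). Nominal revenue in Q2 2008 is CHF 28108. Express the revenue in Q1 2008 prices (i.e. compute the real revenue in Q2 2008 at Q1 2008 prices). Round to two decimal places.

Real = Nominal ÷ (Index/100) = 28108 ÷ (99.1/100)
     = 28108 ÷ 0.991 = 28363.2694

28363.27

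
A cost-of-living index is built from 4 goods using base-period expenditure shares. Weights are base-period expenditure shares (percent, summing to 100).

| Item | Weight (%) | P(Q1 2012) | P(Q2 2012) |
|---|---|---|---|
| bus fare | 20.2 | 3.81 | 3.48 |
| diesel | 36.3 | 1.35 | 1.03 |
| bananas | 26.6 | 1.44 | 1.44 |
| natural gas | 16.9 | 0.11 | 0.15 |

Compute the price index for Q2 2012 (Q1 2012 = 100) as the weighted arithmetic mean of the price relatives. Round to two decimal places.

bus fare: 20.2 × (3.48/3.81) = 20.2 × 0.913386 = 18.4504
diesel: 36.3 × (1.03/1.35) = 36.3 × 0.762963 = 27.6956
bananas: 26.6 × (1.44/1.44) = 26.6 × 1.000000 = 26.6000
natural gas: 16.9 × (0.15/0.11) = 16.9 × 1.363636 = 23.0455
Index = Σ wᵢ·(p₁ᵢ/p₀ᵢ) = 18.4504 + 27.6956 + 26.6000 + 23.0455 = 95.7914

95.79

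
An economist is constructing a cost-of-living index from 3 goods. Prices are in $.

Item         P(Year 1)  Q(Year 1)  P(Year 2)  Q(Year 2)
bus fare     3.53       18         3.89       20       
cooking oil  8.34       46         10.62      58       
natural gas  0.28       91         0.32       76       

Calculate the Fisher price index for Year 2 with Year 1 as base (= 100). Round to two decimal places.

124.54

Laspeyres component (base-period weights):
ΣP(Year 2)Q(Year 1) = 3.89×18 + 10.62×46 + 0.32×91 = 70.02 + 488.52 + 29.12 = 587.66
ΣP(Year 1)Q(Year 1) = 3.53×18 + 8.34×46 + 0.28×91 = 63.54 + 383.64 + 25.48 = 472.66
L = 587.66 / 472.66 × 100 = 124.3304
Paasche component (current-period weights):
ΣP(Year 2)Q(Year 2) = 3.89×20 + 10.62×58 + 0.32×76 = 77.8 + 615.96 + 24.32 = 718.08
ΣP(Year 1)Q(Year 2) = 3.53×20 + 8.34×58 + 0.28×76 = 70.6 + 483.72 + 21.28 = 575.6
P = 718.08 / 575.6 × 100 = 124.7533
Fisher = √(L × P) = √(124.3304 × 124.7533) = 124.5417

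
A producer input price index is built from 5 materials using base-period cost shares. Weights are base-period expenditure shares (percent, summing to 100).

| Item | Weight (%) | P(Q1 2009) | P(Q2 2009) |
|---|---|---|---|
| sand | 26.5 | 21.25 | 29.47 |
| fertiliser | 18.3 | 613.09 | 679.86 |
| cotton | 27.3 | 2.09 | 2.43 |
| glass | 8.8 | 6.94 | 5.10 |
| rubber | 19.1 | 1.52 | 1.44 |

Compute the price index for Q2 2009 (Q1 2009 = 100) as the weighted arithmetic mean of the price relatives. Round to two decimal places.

sand: 26.5 × (29.47/21.25) = 26.5 × 1.386824 = 36.7508
fertiliser: 18.3 × (679.86/613.09) = 18.3 × 1.108907 = 20.2930
cotton: 27.3 × (2.43/2.09) = 27.3 × 1.162679 = 31.7411
glass: 8.8 × (5.10/6.94) = 8.8 × 0.734870 = 6.4669
rubber: 19.1 × (1.44/1.52) = 19.1 × 0.947368 = 18.0947
Index = Σ wᵢ·(p₁ᵢ/p₀ᵢ) = 36.7508 + 20.2930 + 31.7411 + 6.4669 + 18.0947 = 113.3466

113.35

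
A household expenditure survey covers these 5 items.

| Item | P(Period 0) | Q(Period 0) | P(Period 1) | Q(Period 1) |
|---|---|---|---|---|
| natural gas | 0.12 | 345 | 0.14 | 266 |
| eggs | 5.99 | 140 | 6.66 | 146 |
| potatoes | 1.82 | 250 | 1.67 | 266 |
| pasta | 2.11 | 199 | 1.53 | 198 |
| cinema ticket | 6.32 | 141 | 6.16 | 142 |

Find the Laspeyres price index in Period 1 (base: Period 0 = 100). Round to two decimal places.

Laspeyres price index uses base-period quantities as weights.
ΣP(Period 1)·Q(Period 0) = 0.14×345 + 6.66×140 + 1.67×250 + 1.53×199 + 6.16×141 = 48.3 + 932.4 + 417.5 + 304.47 + 868.56 = 2571.23
ΣP(Period 0)·Q(Period 0) = 0.12×345 + 5.99×140 + 1.82×250 + 2.11×199 + 6.32×141 = 41.4 + 838.6 + 455 + 419.89 + 891.12 = 2646.01
Index = 2571.23 / 2646.01 × 100 = 97.1739

97.17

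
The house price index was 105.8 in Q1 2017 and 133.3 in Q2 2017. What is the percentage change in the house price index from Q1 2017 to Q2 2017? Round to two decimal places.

25.99%

Change = (133.3 − 105.8) / 105.8 × 100
       = 27.5 / 105.8 × 100 = 25.9924%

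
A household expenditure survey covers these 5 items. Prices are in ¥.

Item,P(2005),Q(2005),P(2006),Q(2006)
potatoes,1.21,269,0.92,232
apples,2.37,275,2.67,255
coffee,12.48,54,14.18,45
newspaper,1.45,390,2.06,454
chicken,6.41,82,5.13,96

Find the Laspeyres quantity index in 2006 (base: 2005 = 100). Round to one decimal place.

Laspeyres quantity index uses base-period prices as weights.
ΣP(2005)·Q(2006) = 1.21×232 + 2.37×255 + 12.48×45 + 1.45×454 + 6.41×96 = 280.72 + 604.35 + 561.6 + 658.3 + 615.36 = 2720.33
ΣP(2005)·Q(2005) = 1.21×269 + 2.37×275 + 12.48×54 + 1.45×390 + 6.41×82 = 325.49 + 651.75 + 673.92 + 565.5 + 525.62 = 2742.28
Index = 2720.33 / 2742.28 × 100 = 99.1996

99.2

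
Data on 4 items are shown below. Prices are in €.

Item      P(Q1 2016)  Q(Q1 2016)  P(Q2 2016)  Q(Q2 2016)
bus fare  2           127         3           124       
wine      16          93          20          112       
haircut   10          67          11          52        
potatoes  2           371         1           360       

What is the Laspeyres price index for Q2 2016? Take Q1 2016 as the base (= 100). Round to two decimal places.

106.18

Laspeyres price index uses base-period quantities as weights.
ΣP(Q2 2016)·Q(Q1 2016) = 3×127 + 20×93 + 11×67 + 1×371 = 381 + 1860 + 737 + 371 = 3349
ΣP(Q1 2016)·Q(Q1 2016) = 2×127 + 16×93 + 10×67 + 2×371 = 254 + 1488 + 670 + 742 = 3154
Index = 3349 / 3154 × 100 = 106.1826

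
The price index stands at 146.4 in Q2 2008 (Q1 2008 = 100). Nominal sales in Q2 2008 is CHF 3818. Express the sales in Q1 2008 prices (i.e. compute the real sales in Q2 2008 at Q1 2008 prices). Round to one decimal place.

2607.9

Real = Nominal ÷ (Index/100) = 3818 ÷ (146.4/100)
     = 3818 ÷ 1.464 = 2607.9235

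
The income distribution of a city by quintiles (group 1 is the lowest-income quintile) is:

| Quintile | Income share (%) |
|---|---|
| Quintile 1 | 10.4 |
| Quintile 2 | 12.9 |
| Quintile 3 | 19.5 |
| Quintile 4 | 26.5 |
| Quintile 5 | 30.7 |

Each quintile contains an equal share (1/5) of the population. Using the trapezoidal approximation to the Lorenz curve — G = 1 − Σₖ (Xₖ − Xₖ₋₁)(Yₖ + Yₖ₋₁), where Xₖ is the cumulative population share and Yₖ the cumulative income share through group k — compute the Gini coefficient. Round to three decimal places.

Cumulative income shares Yₖ: 0.1040, 0.2330, 0.4280, 0.6930, 1.0000
Σ (Xₖ−Xₖ₋₁)(Yₖ+Yₖ₋₁) = (1/5)(0.1040+0.0000) + (1/5)(0.2330+0.1040) + (1/5)(0.4280+0.2330) + (1/5)(0.6930+0.4280) + (1/5)(1.0000+0.6930)
  = 0.0208 + 0.0674 + 0.1322 + 0.2242 + 0.3386 = 0.7832
G = 1 − 0.7832 = 0.2168

0.217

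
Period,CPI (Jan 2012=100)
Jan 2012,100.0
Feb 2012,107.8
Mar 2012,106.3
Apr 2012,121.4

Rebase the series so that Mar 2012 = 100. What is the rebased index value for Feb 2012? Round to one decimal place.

101.4

Rebased(Feb 2012) = 107.8 / 106.3 × 100 = 101.4111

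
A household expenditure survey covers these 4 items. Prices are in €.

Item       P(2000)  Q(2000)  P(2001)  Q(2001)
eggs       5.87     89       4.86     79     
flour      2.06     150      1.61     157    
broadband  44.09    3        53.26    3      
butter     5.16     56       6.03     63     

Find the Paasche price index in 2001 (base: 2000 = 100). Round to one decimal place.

Paasche price index uses current-period quantities as weights.
ΣP(2001)·Q(2001) = 4.86×79 + 1.61×157 + 53.26×3 + 6.03×63 = 383.94 + 252.77 + 159.78 + 379.89 = 1176.38
ΣP(2000)·Q(2001) = 5.87×79 + 2.06×157 + 44.09×3 + 5.16×63 = 463.73 + 323.42 + 132.27 + 325.08 = 1244.5
Index = 1176.38 / 1244.5 × 100 = 94.5263

94.5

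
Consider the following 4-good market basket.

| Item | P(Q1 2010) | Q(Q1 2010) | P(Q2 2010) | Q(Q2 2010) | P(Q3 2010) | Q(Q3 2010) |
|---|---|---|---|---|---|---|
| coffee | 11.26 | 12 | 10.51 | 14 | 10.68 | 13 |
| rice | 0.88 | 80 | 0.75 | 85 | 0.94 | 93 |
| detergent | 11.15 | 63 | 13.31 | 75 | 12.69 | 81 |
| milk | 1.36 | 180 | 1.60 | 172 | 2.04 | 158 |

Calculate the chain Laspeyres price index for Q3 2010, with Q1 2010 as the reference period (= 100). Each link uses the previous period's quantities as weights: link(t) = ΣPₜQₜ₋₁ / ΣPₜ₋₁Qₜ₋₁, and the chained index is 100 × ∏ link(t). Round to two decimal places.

117.53

Link Q1 2010→Q2 2010:
ΣP(Q2 2010)Q(Q1 2010) = 10.51×12 + 0.75×80 + 13.31×63 + 1.60×180 = 126.12 + 60 + 838.53 + 288 = 1312.65
ΣP(Q1 2010)Q(Q1 2010) = 11.26×12 + 0.88×80 + 11.15×63 + 1.36×180 = 135.12 + 70.4 + 702.45 + 244.8 = 1152.77
link = 1312.65/1152.77 = 1.138692
Link Q2 2010→Q3 2010:
ΣP(Q3 2010)Q(Q2 2010) = 10.68×14 + 0.94×85 + 12.69×75 + 2.04×172 = 149.52 + 79.9 + 951.75 + 350.88 = 1532.05
ΣP(Q2 2010)Q(Q2 2010) = 10.51×14 + 0.75×85 + 13.31×75 + 1.60×172 = 147.14 + 63.75 + 998.25 + 275.2 = 1484.34
link = 1532.05/1484.34 = 1.032142
Chained index = 100 × 1.138692 × 1.032142 = 117.5292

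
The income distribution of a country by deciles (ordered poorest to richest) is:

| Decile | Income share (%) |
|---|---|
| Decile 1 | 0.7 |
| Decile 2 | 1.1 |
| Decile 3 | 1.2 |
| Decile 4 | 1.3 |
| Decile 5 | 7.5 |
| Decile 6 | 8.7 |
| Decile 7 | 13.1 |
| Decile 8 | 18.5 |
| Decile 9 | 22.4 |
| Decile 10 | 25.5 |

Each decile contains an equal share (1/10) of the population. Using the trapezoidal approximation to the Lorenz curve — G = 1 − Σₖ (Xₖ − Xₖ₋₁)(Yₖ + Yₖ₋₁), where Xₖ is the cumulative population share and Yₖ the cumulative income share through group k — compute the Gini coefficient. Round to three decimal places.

0.495

Cumulative income shares Yₖ: 0.0070, 0.0180, 0.0300, 0.0430, 0.1180, 0.2050, 0.3360, 0.5210, 0.7450, 1.0000
Σ (Xₖ−Xₖ₋₁)(Yₖ+Yₖ₋₁) = (1/10)(0.0070+0.0000) + (1/10)(0.0180+0.0070) + (1/10)(0.0300+0.0180) + (1/10)(0.0430+0.0300) + (1/10)(0.1180+0.0430) + (1/10)(0.2050+0.1180) + (1/10)(0.3360+0.2050) + (1/10)(0.5210+0.3360) + (1/10)(0.7450+0.5210) + (1/10)(1.0000+0.7450)
  = 0.0007 + 0.0025 + 0.0048 + 0.0073 + 0.0161 + 0.0323 + 0.0541 + 0.0857 + 0.1266 + 0.1745 = 0.5046
G = 1 − 0.5046 = 0.4954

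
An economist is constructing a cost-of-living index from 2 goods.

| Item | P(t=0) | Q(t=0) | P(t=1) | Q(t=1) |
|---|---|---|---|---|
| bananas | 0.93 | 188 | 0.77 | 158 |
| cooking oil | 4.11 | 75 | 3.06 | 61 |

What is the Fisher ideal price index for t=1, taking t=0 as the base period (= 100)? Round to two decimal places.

Laspeyres component (base-period weights):
ΣP(t=1)Q(t=0) = 0.77×188 + 3.06×75 = 144.76 + 229.5 = 374.26
ΣP(t=0)Q(t=0) = 0.93×188 + 4.11×75 = 174.84 + 308.25 = 483.09
L = 374.26 / 483.09 × 100 = 77.4721
Paasche component (current-period weights):
ΣP(t=1)Q(t=1) = 0.77×158 + 3.06×61 = 121.66 + 186.66 = 308.32
ΣP(t=0)Q(t=1) = 0.93×158 + 4.11×61 = 146.94 + 250.71 = 397.65
P = 308.32 / 397.65 × 100 = 77.5355
Fisher = √(L × P) = √(77.4721 × 77.5355) = 77.5038

77.50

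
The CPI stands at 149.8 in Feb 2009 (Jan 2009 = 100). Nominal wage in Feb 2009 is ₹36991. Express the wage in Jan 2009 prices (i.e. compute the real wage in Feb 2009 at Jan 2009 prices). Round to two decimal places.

24693.59

Real = Nominal ÷ (Index/100) = 36991 ÷ (149.8/100)
     = 36991 ÷ 1.498 = 24693.5915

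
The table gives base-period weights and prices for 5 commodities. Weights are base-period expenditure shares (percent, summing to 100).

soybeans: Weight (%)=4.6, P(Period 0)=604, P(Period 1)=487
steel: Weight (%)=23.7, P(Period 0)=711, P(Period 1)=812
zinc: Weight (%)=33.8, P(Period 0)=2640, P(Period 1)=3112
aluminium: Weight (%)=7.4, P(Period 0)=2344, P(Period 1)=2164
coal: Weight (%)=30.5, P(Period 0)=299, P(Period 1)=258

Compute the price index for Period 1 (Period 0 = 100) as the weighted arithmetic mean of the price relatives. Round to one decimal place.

soybeans: 4.6 × (487/604) = 4.6 × 0.806291 = 3.7089
steel: 23.7 × (812/711) = 23.7 × 1.142053 = 27.0667
zinc: 33.8 × (3112/2640) = 33.8 × 1.178788 = 39.8430
aluminium: 7.4 × (2164/2344) = 7.4 × 0.923208 = 6.8317
coal: 30.5 × (258/299) = 30.5 × 0.862876 = 26.3177
Index = Σ wᵢ·(p₁ᵢ/p₀ᵢ) = 3.7089 + 27.0667 + 39.8430 + 6.8317 + 26.3177 = 103.7681

103.8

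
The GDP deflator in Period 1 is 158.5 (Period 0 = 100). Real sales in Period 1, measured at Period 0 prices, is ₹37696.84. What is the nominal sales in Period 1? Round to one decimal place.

59749.5

Nominal = Real × (Index/100) = 37696.84 × (158.5/100)
        = 37696.84 × 1.585 = 59749.4914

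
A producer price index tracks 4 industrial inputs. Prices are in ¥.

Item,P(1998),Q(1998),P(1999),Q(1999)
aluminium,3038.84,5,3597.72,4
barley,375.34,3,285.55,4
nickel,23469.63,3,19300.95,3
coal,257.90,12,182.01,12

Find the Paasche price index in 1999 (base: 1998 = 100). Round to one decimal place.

86.8

Paasche price index uses current-period quantities as weights.
ΣP(1999)·Q(1999) = 3597.72×4 + 285.55×4 + 19300.95×3 + 182.01×12 = 14390.88 + 1142.2 + 57902.85 + 2184.12 = 75620.05
ΣP(1998)·Q(1999) = 3038.84×4 + 375.34×4 + 23469.63×3 + 257.90×12 = 12155.36 + 1501.36 + 70408.89 + 3094.8 = 87160.41
Index = 75620.05 / 87160.41 × 100 = 86.7596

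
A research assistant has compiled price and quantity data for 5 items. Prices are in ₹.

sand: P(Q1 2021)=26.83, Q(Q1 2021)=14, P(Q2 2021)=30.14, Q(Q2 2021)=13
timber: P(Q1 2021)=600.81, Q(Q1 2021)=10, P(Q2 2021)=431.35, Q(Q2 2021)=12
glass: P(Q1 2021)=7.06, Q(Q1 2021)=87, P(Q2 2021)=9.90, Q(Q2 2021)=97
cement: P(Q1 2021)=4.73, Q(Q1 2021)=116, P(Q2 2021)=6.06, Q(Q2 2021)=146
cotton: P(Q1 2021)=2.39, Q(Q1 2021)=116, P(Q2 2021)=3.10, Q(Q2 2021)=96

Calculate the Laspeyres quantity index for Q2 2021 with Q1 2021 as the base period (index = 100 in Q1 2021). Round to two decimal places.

Laspeyres quantity index uses base-period prices as weights.
ΣP(Q1 2021)·Q(Q2 2021) = 26.83×13 + 600.81×12 + 7.06×97 + 4.73×146 + 2.39×96 = 348.79 + 7209.72 + 684.82 + 690.58 + 229.44 = 9163.35
ΣP(Q1 2021)·Q(Q1 2021) = 26.83×14 + 600.81×10 + 7.06×87 + 4.73×116 + 2.39×116 = 375.62 + 6008.1 + 614.22 + 548.68 + 277.24 = 7823.86
Index = 9163.35 / 7823.86 × 100 = 117.1206

117.12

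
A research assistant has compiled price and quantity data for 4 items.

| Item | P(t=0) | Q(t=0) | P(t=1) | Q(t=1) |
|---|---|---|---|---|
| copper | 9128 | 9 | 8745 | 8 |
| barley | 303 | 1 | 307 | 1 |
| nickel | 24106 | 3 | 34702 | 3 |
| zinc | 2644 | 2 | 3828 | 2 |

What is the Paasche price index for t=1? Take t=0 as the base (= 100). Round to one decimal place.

120.6

Paasche price index uses current-period quantities as weights.
ΣP(t=1)·Q(t=1) = 8745×8 + 307×1 + 34702×3 + 3828×2 = 69960 + 307 + 104106 + 7656 = 182029
ΣP(t=0)·Q(t=1) = 9128×8 + 303×1 + 24106×3 + 2644×2 = 73024 + 303 + 72318 + 5288 = 150933
Index = 182029 / 150933 × 100 = 120.6025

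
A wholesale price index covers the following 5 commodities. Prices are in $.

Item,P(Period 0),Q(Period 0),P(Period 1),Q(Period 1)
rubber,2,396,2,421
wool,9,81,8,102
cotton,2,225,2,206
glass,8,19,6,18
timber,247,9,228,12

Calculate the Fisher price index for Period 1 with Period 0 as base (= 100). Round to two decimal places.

93.20

Laspeyres component (base-period weights):
ΣP(Period 1)Q(Period 0) = 2×396 + 8×81 + 2×225 + 6×19 + 228×9 = 792 + 648 + 450 + 114 + 2052 = 4056
ΣP(Period 0)Q(Period 0) = 2×396 + 9×81 + 2×225 + 8×19 + 247×9 = 792 + 729 + 450 + 152 + 2223 = 4346
L = 4056 / 4346 × 100 = 93.3272
Paasche component (current-period weights):
ΣP(Period 1)Q(Period 1) = 2×421 + 8×102 + 2×206 + 6×18 + 228×12 = 842 + 816 + 412 + 108 + 2736 = 4914
ΣP(Period 0)Q(Period 1) = 2×421 + 9×102 + 2×206 + 8×18 + 247×12 = 842 + 918 + 412 + 144 + 2964 = 5280
P = 4914 / 5280 × 100 = 93.0682
Fisher = √(L × P) = √(93.3272 × 93.0682) = 93.1976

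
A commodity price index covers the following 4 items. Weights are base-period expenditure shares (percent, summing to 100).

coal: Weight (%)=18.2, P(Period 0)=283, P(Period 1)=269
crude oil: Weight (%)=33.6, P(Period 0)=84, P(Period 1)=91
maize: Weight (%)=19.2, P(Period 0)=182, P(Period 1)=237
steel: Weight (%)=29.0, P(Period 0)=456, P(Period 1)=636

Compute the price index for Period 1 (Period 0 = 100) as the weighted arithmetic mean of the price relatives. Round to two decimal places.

coal: 18.2 × (269/283) = 18.2 × 0.950530 = 17.2996
crude oil: 33.6 × (91/84) = 33.6 × 1.083333 = 36.4000
maize: 19.2 × (237/182) = 19.2 × 1.302198 = 25.0022
steel: 29.0 × (636/456) = 29.0 × 1.394737 = 40.4474
Index = Σ wᵢ·(p₁ᵢ/p₀ᵢ) = 17.2996 + 36.4000 + 25.0022 + 40.4474 = 119.1492

119.15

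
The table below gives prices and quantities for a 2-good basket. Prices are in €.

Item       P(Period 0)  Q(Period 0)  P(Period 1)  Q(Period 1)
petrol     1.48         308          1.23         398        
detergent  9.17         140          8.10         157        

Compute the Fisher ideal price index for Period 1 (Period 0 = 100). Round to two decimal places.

86.89

Laspeyres component (base-period weights):
ΣP(Period 1)Q(Period 0) = 1.23×308 + 8.10×140 = 378.84 + 1134 = 1512.84
ΣP(Period 0)Q(Period 0) = 1.48×308 + 9.17×140 = 455.84 + 1283.8 = 1739.64
L = 1512.84 / 1739.64 × 100 = 86.9628
Paasche component (current-period weights):
ΣP(Period 1)Q(Period 1) = 1.23×398 + 8.10×157 = 489.54 + 1271.7 = 1761.24
ΣP(Period 0)Q(Period 1) = 1.48×398 + 9.17×157 = 589.04 + 1439.69 = 2028.73
P = 1761.24 / 2028.73 × 100 = 86.8149
Fisher = √(L × P) = √(86.9628 × 86.8149) = 86.8888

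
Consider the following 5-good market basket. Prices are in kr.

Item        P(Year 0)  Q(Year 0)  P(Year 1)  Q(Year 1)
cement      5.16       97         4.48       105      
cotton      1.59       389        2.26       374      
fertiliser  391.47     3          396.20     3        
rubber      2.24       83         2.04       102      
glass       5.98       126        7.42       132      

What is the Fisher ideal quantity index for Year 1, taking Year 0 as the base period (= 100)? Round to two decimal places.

Laspeyres component (base-period weights):
ΣP(Year 0)Q(Year 1) = 5.16×105 + 1.59×374 + 391.47×3 + 2.24×102 + 5.98×132 = 541.8 + 594.66 + 1174.41 + 228.48 + 789.36 = 3328.71
ΣP(Year 0)Q(Year 0) = 5.16×97 + 1.59×389 + 391.47×3 + 2.24×83 + 5.98×126 = 500.52 + 618.51 + 1174.41 + 185.92 + 753.48 = 3232.84
L = 3328.71 / 3232.84 × 100 = 102.9655
Paasche component (current-period weights):
ΣP(Year 1)Q(Year 1) = 4.48×105 + 2.26×374 + 396.20×3 + 2.04×102 + 7.42×132 = 470.4 + 845.24 + 1188.6 + 208.08 + 979.44 = 3691.76
ΣP(Year 1)Q(Year 0) = 4.48×97 + 2.26×389 + 396.20×3 + 2.04×83 + 7.42×126 = 434.56 + 879.14 + 1188.6 + 169.32 + 934.92 = 3606.54
P = 3691.76 / 3606.54 × 100 = 102.3629
Fisher = √(L × P) = √(102.9655 × 102.3629) = 102.6638

102.66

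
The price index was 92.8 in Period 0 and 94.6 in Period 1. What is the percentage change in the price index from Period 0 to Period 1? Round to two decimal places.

1.94%

Change = (94.6 − 92.8) / 92.8 × 100
       = 1.8 / 92.8 × 100 = 1.9397%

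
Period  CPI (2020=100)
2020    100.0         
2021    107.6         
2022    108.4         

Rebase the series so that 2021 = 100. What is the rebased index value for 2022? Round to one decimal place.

100.7

Rebased(2022) = 108.4 / 107.6 × 100 = 100.7435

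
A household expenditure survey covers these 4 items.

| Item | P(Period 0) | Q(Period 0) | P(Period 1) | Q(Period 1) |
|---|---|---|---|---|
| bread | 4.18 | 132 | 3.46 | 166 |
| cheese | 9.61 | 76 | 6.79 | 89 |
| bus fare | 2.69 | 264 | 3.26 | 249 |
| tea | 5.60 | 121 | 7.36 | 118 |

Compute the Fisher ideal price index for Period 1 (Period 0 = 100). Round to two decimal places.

Laspeyres component (base-period weights):
ΣP(Period 1)Q(Period 0) = 3.46×132 + 6.79×76 + 3.26×264 + 7.36×121 = 456.72 + 516.04 + 860.64 + 890.56 = 2723.96
ΣP(Period 0)Q(Period 0) = 4.18×132 + 9.61×76 + 2.69×264 + 5.60×121 = 551.76 + 730.36 + 710.16 + 677.6 = 2669.88
L = 2723.96 / 2669.88 × 100 = 102.0256
Paasche component (current-period weights):
ΣP(Period 1)Q(Period 1) = 3.46×166 + 6.79×89 + 3.26×249 + 7.36×118 = 574.36 + 604.31 + 811.74 + 868.48 = 2858.89
ΣP(Period 0)Q(Period 1) = 4.18×166 + 9.61×89 + 2.69×249 + 5.60×118 = 693.88 + 855.29 + 669.81 + 660.8 = 2879.78
P = 2858.89 / 2879.78 × 100 = 99.2746
Fisher = √(L × P) = √(102.0256 × 99.2746) = 100.6407

100.64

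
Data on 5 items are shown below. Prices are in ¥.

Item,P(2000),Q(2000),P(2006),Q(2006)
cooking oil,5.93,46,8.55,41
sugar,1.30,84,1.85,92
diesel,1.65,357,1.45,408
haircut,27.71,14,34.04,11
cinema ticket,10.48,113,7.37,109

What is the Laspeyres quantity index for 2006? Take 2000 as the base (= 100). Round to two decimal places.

97.63

Laspeyres quantity index uses base-period prices as weights.
ΣP(2000)·Q(2006) = 5.93×41 + 1.30×92 + 1.65×408 + 27.71×11 + 10.48×109 = 243.13 + 119.6 + 673.2 + 304.81 + 1142.32 = 2483.06
ΣP(2000)·Q(2000) = 5.93×46 + 1.30×84 + 1.65×357 + 27.71×14 + 10.48×113 = 272.78 + 109.2 + 589.05 + 387.94 + 1184.24 = 2543.21
Index = 2483.06 / 2543.21 × 100 = 97.6349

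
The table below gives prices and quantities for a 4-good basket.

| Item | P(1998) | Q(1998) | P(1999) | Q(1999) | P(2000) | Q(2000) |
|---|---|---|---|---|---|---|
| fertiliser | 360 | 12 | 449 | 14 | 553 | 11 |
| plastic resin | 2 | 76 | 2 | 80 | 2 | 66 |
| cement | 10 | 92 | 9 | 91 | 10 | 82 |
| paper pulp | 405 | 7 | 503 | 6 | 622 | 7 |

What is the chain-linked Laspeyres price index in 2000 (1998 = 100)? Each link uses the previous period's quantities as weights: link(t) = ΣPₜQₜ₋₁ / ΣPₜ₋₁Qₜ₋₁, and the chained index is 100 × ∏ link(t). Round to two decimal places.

146.63

Link 1998→1999:
ΣP(1999)Q(1998) = 449×12 + 2×76 + 9×92 + 503×7 = 5388 + 152 + 828 + 3521 = 9889
ΣP(1998)Q(1998) = 360×12 + 2×76 + 10×92 + 405×7 = 4320 + 152 + 920 + 2835 = 8227
link = 9889/8227 = 1.202018
Link 1999→2000:
ΣP(2000)Q(1999) = 553×14 + 2×80 + 10×91 + 622×6 = 7742 + 160 + 910 + 3732 = 12544
ΣP(1999)Q(1999) = 449×14 + 2×80 + 9×91 + 503×6 = 6286 + 160 + 819 + 3018 = 10283
link = 12544/10283 = 1.219877
Chained index = 100 × 1.202018 × 1.219877 = 146.6314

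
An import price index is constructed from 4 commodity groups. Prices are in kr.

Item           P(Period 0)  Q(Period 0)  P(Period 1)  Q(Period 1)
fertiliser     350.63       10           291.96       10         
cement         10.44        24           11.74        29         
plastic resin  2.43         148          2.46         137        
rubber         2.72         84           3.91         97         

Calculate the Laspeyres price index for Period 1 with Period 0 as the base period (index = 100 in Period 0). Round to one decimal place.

89.6

Laspeyres price index uses base-period quantities as weights.
ΣP(Period 1)·Q(Period 0) = 291.96×10 + 11.74×24 + 2.46×148 + 3.91×84 = 2919.6 + 281.76 + 364.08 + 328.44 = 3893.88
ΣP(Period 0)·Q(Period 0) = 350.63×10 + 10.44×24 + 2.43×148 + 2.72×84 = 3506.3 + 250.56 + 359.64 + 228.48 = 4344.98
Index = 3893.88 / 4344.98 × 100 = 89.6179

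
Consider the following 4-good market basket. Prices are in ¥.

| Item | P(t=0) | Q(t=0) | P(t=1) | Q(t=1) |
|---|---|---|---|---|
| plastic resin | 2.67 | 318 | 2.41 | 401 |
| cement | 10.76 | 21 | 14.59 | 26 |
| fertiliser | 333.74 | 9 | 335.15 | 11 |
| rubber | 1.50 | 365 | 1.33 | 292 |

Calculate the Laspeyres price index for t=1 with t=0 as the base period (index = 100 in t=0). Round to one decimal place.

98.9

Laspeyres price index uses base-period quantities as weights.
ΣP(t=1)·Q(t=0) = 2.41×318 + 14.59×21 + 335.15×9 + 1.33×365 = 766.38 + 306.39 + 3016.35 + 485.45 = 4574.57
ΣP(t=0)·Q(t=0) = 2.67×318 + 10.76×21 + 333.74×9 + 1.50×365 = 849.06 + 225.96 + 3003.66 + 547.5 = 4626.18
Index = 4574.57 / 4626.18 × 100 = 98.8844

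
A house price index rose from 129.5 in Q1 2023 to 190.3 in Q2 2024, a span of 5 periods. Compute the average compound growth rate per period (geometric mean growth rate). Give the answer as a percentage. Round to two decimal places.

8.00%

Growth factor = (190.3/129.5)^(1/5) = (1.469498)^(1/5) = 1.080025
Growth rate = 1.080025 − 1 = 0.080025 = 8.0025%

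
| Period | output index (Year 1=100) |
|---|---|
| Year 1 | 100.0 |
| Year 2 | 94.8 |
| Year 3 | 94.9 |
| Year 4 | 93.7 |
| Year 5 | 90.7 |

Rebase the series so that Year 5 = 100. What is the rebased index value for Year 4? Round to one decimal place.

Rebased(Year 4) = 93.7 / 90.7 × 100 = 103.3076

103.3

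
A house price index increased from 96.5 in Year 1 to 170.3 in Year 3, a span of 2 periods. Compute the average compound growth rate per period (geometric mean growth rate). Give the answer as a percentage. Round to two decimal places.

32.84%

Growth factor = (170.3/96.5)^(1/2) = (1.764767)^(1/2) = 1.328445
Growth rate = 1.328445 − 1 = 0.328445 = 32.8445%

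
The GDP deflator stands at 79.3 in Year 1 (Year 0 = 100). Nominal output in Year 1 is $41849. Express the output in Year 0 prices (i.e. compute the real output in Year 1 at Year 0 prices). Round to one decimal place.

52773.0

Real = Nominal ÷ (Index/100) = 41849 ÷ (79.3/100)
     = 41849 ÷ 0.793 = 52773.0139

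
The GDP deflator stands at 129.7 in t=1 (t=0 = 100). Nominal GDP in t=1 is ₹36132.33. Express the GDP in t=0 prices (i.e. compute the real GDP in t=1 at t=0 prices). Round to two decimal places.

Real = Nominal ÷ (Index/100) = 36132.33 ÷ (129.7/100)
     = 36132.33 ÷ 1.297 = 27858.3886

27858.39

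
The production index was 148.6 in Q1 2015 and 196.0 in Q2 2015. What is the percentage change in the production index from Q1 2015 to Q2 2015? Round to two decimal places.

Change = (196.0 − 148.6) / 148.6 × 100
       = 47.4 / 148.6 × 100 = 31.8977%

31.90%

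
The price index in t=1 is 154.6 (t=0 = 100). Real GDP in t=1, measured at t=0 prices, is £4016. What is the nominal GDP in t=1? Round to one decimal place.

6208.7

Nominal = Real × (Index/100) = 4016 × (154.6/100)
        = 4016 × 1.546 = 6208.7360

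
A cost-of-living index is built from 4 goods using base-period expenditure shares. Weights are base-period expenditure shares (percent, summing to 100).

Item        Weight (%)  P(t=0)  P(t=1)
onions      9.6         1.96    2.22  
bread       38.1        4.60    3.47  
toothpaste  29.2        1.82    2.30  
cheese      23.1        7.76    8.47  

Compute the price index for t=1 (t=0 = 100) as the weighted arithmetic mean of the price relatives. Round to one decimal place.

onions: 9.6 × (2.22/1.96) = 9.6 × 1.132653 = 10.8735
bread: 38.1 × (3.47/4.60) = 38.1 × 0.754348 = 28.7407
toothpaste: 29.2 × (2.30/1.82) = 29.2 × 1.263736 = 36.9011
cheese: 23.1 × (8.47/7.76) = 23.1 × 1.091495 = 25.2135
Index = Σ wᵢ·(p₁ᵢ/p₀ᵢ) = 10.8735 + 28.7407 + 36.9011 + 25.2135 = 101.7288

101.7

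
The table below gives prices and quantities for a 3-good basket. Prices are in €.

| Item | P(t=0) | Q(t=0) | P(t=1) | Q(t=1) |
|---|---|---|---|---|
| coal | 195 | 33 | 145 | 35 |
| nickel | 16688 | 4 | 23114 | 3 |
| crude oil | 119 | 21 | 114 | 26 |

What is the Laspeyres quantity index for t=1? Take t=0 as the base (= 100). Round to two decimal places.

79.25

Laspeyres quantity index uses base-period prices as weights.
ΣP(t=0)·Q(t=1) = 195×35 + 16688×3 + 119×26 = 6825 + 50064 + 3094 = 59983
ΣP(t=0)·Q(t=0) = 195×33 + 16688×4 + 119×21 = 6435 + 66752 + 2499 = 75686
Index = 59983 / 75686 × 100 = 79.2524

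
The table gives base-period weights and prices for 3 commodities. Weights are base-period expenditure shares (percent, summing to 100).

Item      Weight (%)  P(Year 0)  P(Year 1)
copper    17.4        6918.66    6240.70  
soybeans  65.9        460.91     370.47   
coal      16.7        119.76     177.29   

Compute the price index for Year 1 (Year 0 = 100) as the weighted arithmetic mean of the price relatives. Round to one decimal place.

copper: 17.4 × (6240.70/6918.66) = 17.4 × 0.902010 = 15.6950
soybeans: 65.9 × (370.47/460.91) = 65.9 × 0.803779 = 52.9691
coal: 16.7 × (177.29/119.76) = 16.7 × 1.480377 = 24.7223
Index = Σ wᵢ·(p₁ᵢ/p₀ᵢ) = 15.6950 + 52.9691 + 24.7223 = 93.3863

93.4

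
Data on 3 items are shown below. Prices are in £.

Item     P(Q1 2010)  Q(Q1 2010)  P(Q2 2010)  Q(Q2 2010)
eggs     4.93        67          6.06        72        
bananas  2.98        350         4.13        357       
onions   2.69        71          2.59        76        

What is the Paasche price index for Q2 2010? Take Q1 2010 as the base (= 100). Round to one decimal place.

Paasche price index uses current-period quantities as weights.
ΣP(Q2 2010)·Q(Q2 2010) = 6.06×72 + 4.13×357 + 2.59×76 = 436.32 + 1474.41 + 196.84 = 2107.57
ΣP(Q1 2010)·Q(Q2 2010) = 4.93×72 + 2.98×357 + 2.69×76 = 354.96 + 1063.86 + 204.44 = 1623.26
Index = 2107.57 / 1623.26 × 100 = 129.8356

129.8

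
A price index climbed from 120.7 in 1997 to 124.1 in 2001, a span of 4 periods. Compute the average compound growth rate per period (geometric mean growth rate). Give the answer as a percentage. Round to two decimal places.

Growth factor = (124.1/120.7)^(1/4) = (1.028169)^(1/4) = 1.006969
Growth rate = 1.006969 − 1 = 0.006969 = 0.6969%

0.70%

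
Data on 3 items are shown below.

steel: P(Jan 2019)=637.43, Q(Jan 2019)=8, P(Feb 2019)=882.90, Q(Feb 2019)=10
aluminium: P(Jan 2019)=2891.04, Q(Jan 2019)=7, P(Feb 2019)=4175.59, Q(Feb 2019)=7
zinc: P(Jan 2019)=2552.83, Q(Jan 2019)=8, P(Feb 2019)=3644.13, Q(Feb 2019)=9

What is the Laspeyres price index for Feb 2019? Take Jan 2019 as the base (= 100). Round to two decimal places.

143.02

Laspeyres price index uses base-period quantities as weights.
ΣP(Feb 2019)·Q(Jan 2019) = 882.90×8 + 4175.59×7 + 3644.13×8 = 7063.2 + 29229.13 + 29153.04 = 65445.37
ΣP(Jan 2019)·Q(Jan 2019) = 637.43×8 + 2891.04×7 + 2552.83×8 = 5099.44 + 20237.28 + 20422.64 = 45759.36
Index = 65445.37 / 45759.36 × 100 = 143.0207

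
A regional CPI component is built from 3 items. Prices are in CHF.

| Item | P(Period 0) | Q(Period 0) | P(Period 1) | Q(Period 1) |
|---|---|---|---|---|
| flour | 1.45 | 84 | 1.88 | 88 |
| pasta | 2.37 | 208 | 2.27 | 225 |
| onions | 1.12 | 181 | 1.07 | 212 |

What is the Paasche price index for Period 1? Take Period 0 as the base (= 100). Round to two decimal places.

Paasche price index uses current-period quantities as weights.
ΣP(Period 1)·Q(Period 1) = 1.88×88 + 2.27×225 + 1.07×212 = 165.44 + 510.75 + 226.84 = 903.03
ΣP(Period 0)·Q(Period 1) = 1.45×88 + 2.37×225 + 1.12×212 = 127.6 + 533.25 + 237.44 = 898.29
Index = 903.03 / 898.29 × 100 = 100.5277

100.53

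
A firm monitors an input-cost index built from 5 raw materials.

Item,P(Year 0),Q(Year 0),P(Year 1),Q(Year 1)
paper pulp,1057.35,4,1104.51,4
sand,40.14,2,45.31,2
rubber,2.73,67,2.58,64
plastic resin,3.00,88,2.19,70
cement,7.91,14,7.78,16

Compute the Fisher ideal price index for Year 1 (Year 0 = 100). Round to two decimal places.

Laspeyres component (base-period weights):
ΣP(Year 1)Q(Year 0) = 1104.51×4 + 45.31×2 + 2.58×67 + 2.19×88 + 7.78×14 = 4418.04 + 90.62 + 172.86 + 192.72 + 108.92 = 4983.16
ΣP(Year 0)Q(Year 0) = 1057.35×4 + 40.14×2 + 2.73×67 + 3.00×88 + 7.91×14 = 4229.4 + 80.28 + 182.91 + 264 + 110.74 = 4867.33
L = 4983.16 / 4867.33 × 100 = 102.3797
Paasche component (current-period weights):
ΣP(Year 1)Q(Year 1) = 1104.51×4 + 45.31×2 + 2.58×64 + 2.19×70 + 7.78×16 = 4418.04 + 90.62 + 165.12 + 153.3 + 124.48 = 4951.56
ΣP(Year 0)Q(Year 1) = 1057.35×4 + 40.14×2 + 2.73×64 + 3.00×70 + 7.91×16 = 4229.4 + 80.28 + 174.72 + 210 + 126.56 = 4820.96
P = 4951.56 / 4820.96 × 100 = 102.7090
Fisher = √(L × P) = √(102.3797 × 102.7090) = 102.5442

102.54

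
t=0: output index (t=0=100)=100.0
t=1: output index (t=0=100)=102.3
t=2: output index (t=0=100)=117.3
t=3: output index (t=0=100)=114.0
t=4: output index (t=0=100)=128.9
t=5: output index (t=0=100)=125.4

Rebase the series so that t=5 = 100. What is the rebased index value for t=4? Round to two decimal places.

102.79

Rebased(t=4) = 128.9 / 125.4 × 100 = 102.7911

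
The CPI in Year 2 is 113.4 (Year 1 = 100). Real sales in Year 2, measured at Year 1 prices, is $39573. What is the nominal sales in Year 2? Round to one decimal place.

44875.8

Nominal = Real × (Index/100) = 39573 × (113.4/100)
        = 39573 × 1.134 = 44875.7820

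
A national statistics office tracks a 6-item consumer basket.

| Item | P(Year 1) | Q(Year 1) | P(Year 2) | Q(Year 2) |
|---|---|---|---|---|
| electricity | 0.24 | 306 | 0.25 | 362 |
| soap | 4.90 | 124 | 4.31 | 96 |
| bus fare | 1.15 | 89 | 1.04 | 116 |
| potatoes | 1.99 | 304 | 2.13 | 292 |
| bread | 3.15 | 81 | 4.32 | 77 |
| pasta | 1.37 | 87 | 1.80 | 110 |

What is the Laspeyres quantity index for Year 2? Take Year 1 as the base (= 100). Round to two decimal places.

94.46

Laspeyres quantity index uses base-period prices as weights.
ΣP(Year 1)·Q(Year 2) = 0.24×362 + 4.90×96 + 1.15×116 + 1.99×292 + 3.15×77 + 1.37×110 = 86.88 + 470.4 + 133.4 + 581.08 + 242.55 + 150.7 = 1665.01
ΣP(Year 1)·Q(Year 1) = 0.24×306 + 4.90×124 + 1.15×89 + 1.99×304 + 3.15×81 + 1.37×87 = 73.44 + 607.6 + 102.35 + 604.96 + 255.15 + 119.19 = 1762.69
Index = 1665.01 / 1762.69 × 100 = 94.4585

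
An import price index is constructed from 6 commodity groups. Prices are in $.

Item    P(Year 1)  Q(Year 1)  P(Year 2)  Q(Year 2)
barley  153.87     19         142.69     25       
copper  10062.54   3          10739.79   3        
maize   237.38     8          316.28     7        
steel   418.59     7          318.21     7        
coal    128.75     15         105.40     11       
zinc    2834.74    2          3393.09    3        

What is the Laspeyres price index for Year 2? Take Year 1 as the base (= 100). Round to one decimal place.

Laspeyres price index uses base-period quantities as weights.
ΣP(Year 2)·Q(Year 1) = 142.69×19 + 10739.79×3 + 316.28×8 + 318.21×7 + 105.40×15 + 3393.09×2 = 2711.11 + 32219.37 + 2530.24 + 2227.47 + 1581 + 6786.18 = 48055.37
ΣP(Year 1)·Q(Year 1) = 153.87×19 + 10062.54×3 + 237.38×8 + 418.59×7 + 128.75×15 + 2834.74×2 = 2923.53 + 30187.62 + 1899.04 + 2930.13 + 1931.25 + 5669.48 = 45541.05
Index = 48055.37 / 45541.05 × 100 = 105.5210

105.5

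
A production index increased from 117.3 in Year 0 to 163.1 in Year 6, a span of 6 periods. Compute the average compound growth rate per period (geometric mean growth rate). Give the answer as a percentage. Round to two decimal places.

Growth factor = (163.1/117.3)^(1/6) = (1.390452)^(1/6) = 1.056475
Growth rate = 1.056475 − 1 = 0.056475 = 5.6475%

5.65%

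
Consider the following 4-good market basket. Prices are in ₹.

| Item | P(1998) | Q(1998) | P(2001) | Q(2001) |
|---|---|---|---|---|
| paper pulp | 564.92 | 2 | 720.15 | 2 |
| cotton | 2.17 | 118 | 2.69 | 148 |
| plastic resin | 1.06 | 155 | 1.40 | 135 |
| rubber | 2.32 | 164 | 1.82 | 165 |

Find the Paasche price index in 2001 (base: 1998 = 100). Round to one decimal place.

117.7

Paasche price index uses current-period quantities as weights.
ΣP(2001)·Q(2001) = 720.15×2 + 2.69×148 + 1.40×135 + 1.82×165 = 1440.3 + 398.12 + 189 + 300.3 = 2327.72
ΣP(1998)·Q(2001) = 564.92×2 + 2.17×148 + 1.06×135 + 2.32×165 = 1129.84 + 321.16 + 143.1 + 382.8 = 1976.9
Index = 2327.72 / 1976.9 × 100 = 117.7460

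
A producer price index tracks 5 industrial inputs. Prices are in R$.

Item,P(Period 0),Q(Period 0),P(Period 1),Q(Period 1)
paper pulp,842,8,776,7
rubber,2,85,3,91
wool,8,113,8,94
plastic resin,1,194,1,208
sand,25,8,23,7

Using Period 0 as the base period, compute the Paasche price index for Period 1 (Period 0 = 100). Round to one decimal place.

Paasche price index uses current-period quantities as weights.
ΣP(Period 1)·Q(Period 1) = 776×7 + 3×91 + 8×94 + 1×208 + 23×7 = 5432 + 273 + 752 + 208 + 161 = 6826
ΣP(Period 0)·Q(Period 1) = 842×7 + 2×91 + 8×94 + 1×208 + 25×7 = 5894 + 182 + 752 + 208 + 175 = 7211
Index = 6826 / 7211 × 100 = 94.6609

94.7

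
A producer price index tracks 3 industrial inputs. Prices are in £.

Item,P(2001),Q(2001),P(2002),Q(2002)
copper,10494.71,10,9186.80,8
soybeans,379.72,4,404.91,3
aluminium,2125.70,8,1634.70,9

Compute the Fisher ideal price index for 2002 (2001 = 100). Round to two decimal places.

86.05

Laspeyres component (base-period weights):
ΣP(2002)Q(2001) = 9186.80×10 + 404.91×4 + 1634.70×8 = 91868 + 1619.64 + 13077.6 = 106565.24
ΣP(2001)Q(2001) = 10494.71×10 + 379.72×4 + 2125.70×8 = 104947.1 + 1518.88 + 17005.6 = 123471.58
L = 106565.24 / 123471.58 × 100 = 86.3075
Paasche component (current-period weights):
ΣP(2002)Q(2002) = 9186.80×8 + 404.91×3 + 1634.70×9 = 73494.4 + 1214.73 + 14712.3 = 89421.43
ΣP(2001)Q(2002) = 10494.71×8 + 379.72×3 + 2125.70×9 = 83957.68 + 1139.16 + 19131.3 = 104228.14
P = 89421.43 / 104228.14 × 100 = 85.7939
Fisher = √(L × P) = √(86.3075 × 85.7939) = 86.0503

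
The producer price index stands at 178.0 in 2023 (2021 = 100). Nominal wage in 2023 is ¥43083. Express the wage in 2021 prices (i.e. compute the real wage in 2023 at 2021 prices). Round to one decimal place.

Real = Nominal ÷ (Index/100) = 43083 ÷ (178.0/100)
     = 43083 ÷ 1.780 = 24203.9326

24203.9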